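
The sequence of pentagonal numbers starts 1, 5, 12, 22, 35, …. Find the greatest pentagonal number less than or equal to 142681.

Solve n(3n−1)/2 ≤ 142681 for integer n.
n = 308 gives 142142 ≤ 142681, while n = 309 gives 143067 > 142681; so the answer is 142142.

142142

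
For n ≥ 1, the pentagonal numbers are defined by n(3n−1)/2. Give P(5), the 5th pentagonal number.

The 5th pentagonal number is n(3n−1)/2 with n = 5.
5·(3·5 − 1)/2 = 5·14/2 = 5·7 = 35.

35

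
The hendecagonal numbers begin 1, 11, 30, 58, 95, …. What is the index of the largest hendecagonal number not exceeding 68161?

Solve n(9n−7)/2 ≤ 68161 for integer n.
n = 123 gives 67650 ≤ 68161, while n = 124 gives 68758 > 68161; so the answer is index 123.

123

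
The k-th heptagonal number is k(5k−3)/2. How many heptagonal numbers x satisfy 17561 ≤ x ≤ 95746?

The n-th heptagonal number is n(5n−3)/2.
Smallest index with value ≥ 17561: n = 85 (giving 17935).
Largest index with value ≤ 95746: n = 196 (giving 95746).
Indices 85 through 196: 112 terms.

112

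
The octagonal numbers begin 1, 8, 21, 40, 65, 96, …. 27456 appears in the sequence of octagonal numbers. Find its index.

96

Set n(3n−2) = 27456, giving 3n² − 2n − 27456 = 0.
The discriminant is 4 + 12·27456 = 329476, and √329476 = 574.
So n = (2 + 574) / 6 = 576/6 = 96.
Check: 96·(3·96 − 2) = 27456. ✓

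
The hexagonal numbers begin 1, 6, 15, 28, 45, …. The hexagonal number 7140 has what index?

60

Set n(2n−1) = 7140, giving 2n² − n − 7140 = 0.
The discriminant is 1 + 8·7140 = 57121, and √57121 = 239.
So n = (1 + 239) / 4 = 240/4 = 60.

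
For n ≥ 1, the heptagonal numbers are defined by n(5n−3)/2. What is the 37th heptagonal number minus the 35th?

37·(5·37 − 3)/2 = 3367 and 35·(5·35 − 3)/2 = 3010.
Difference: 3367 − 3010 = 357.

357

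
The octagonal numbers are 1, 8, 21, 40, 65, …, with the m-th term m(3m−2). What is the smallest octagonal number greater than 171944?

Solve n(3n−2) > 171944 for integer n.
The largest n with value ≤ 171944 is 239 (since 170885 ≤ 171944 < 172320), so the first above is n = 240, value 172320.

172320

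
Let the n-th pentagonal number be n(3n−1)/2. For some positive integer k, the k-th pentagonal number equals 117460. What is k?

280

Set n(3n−1)/2 = 117460, giving 3n² − n − 234920 = 0.
So n = (1 + 1679) / 6 = 1680/6 = 280.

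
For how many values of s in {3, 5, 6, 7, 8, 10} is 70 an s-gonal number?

1

s = 3: P(3, 11) = 66 and P(3, 12) = 78; 70 is not s-gonal.
s = 5: P(5, 7) = 70. ✓
s = 6: P(6, 6) = 66 and P(6, 7) = 91; 70 is not s-gonal.
s = 7: P(7, 5) = 55 and P(7, 6) = 81; 70 is not s-gonal.
s = 8: P(8, 5) = 65 and P(8, 6) = 96; 70 is not s-gonal.
s = 10: P(10, 4) = 52 and P(10, 5) = 85; 70 is not s-gonal.
Hits: s ∈ {5} → 1.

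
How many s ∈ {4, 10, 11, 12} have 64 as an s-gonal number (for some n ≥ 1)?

s = 4: P(4, 8) = 64. ✓
s = 10: P(10, 4) = 52 and P(10, 5) = 85; 64 is not s-gonal.
s = 11: P(11, 4) = 58 and P(11, 5) = 95; 64 is not s-gonal.
s = 12: P(12, 4) = 64. ✓
Hits: s ∈ {4, 12} → 2.

2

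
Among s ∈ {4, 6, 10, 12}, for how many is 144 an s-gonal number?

1

s = 4: P(4, 12) = 144. ✓
s = 6: P(6, 8) = 120 and P(6, 9) = 153; 144 is not s-gonal.
s = 10: P(10, 6) = 126 and P(10, 7) = 175; 144 is not s-gonal.
s = 12: P(12, 5) = 105 and P(12, 6) = 156; 144 is not s-gonal.
Hits: s ∈ {4} → 1.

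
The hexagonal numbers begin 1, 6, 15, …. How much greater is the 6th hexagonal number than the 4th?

38

6·(2·6 − 1) = 66 and 4·(2·4 − 1) = 28.
Difference: 66 − 28 = 38.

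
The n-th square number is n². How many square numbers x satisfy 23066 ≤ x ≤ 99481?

The n-th square number is n².
Smallest index with value ≥ 23066: n = 152 (giving 23104).
Largest index with value ≤ 99481: n = 315 (giving 99225).
Indices 152 through 315: 164 terms.

164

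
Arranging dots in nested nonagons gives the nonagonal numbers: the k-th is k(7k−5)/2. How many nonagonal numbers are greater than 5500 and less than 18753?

33

The n-th nonagonal number is n(7n−5)/2.
Smallest index with value > 5500: n = 41 (giving 5781).
Largest index with value < 18753: n = 73 (giving 18469).
Indices 41 through 73: 33 terms.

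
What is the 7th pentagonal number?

70

7·(3·7 − 1)/2 = 7·20/2 = 7·10 = 70.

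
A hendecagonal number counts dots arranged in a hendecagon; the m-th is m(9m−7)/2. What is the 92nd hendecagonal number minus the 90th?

1631

92·(9·92 − 7)/2 = 37766 and 90·(9·90 − 7)/2 = 36135.
Difference: 37766 − 36135 = 1631.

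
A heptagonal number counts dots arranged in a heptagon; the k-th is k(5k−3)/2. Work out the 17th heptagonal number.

17·(5·17 − 3)/2 = 17·82/2 = 17·41 = 697.

697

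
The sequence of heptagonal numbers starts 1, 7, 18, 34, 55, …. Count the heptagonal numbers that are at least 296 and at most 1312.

The n-th heptagonal number is n(5n−3)/2.
Smallest index with value ≥ 296: n = 12 (giving 342).
Largest index with value ≤ 1312: n = 23 (giving 1288).
Indices 12 through 23: 12 terms.

12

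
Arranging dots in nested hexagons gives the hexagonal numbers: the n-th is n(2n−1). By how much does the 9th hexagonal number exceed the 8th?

Consecutive hexagonal numbers differ by 4n − 3: here 4·9 − 3 = 33.

33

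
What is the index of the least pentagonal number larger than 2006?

Solve n(3n−1)/2 > 2006 for integer n.
The largest n with value ≤ 2006 is 36 (since 1926 ≤ 2006 < 2035), so the first above is n = 37, value 2035.

37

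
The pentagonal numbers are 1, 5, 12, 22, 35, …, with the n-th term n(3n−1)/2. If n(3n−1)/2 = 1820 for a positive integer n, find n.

Set n(3n−1)/2 = 1820, giving 3n² − n − 3640 = 0.
The discriminant is 1 + 24·1820 = 43681, and √43681 = 209.
So n = (1 + 209) / 6 = 210/6 = 35.

35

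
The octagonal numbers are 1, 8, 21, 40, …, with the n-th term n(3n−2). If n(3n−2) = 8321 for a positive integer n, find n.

Set n(3n−2) = 8321, giving 3n² − 2n − 8321 = 0.
The discriminant is 4 + 12·8321 = 99856, and √99856 = 316.
So n = (2 + 316) / 6 = 318/6 = 53.

53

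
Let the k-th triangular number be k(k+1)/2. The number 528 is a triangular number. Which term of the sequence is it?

32

Set n(n+1)/2 = 528, giving n² + n − 1056 = 0.
The discriminant is 1 + 8·528 = 4225, and √4225 = 65.
So n = (-1 + 65) / 2 = 64/2 = 32.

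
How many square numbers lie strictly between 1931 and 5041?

27

The n-th square number is n².
Smallest index with value > 1931: n = 44 (giving 1936).
Largest index with value < 5041: n = 70 (giving 4900).
Indices 44 through 70: 27 terms.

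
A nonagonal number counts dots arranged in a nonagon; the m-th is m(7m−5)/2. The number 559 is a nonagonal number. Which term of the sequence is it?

13

Set n(7n−5)/2 = 559, giving 7n² − 5n − 1118 = 0.
The discriminant is 25 + 56·559 = 31329, and √31329 = 177.
So n = (5 + 177) / 14 = 182/14 = 13.
Check: 13·(7·13 − 5)/2 = 559. ✓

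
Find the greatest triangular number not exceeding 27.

Solve n(n+1)/2 ≤ 27 for integer n.
n = 6 gives 21 ≤ 27, while n = 7 gives 28 > 27; so the answer is 21.

21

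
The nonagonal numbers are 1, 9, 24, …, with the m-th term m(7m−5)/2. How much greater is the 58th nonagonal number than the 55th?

1179

58·(7·58 − 5)/2 = 11629 and 55·(7·55 − 5)/2 = 10450.
Difference: 11629 − 10450 = 1179.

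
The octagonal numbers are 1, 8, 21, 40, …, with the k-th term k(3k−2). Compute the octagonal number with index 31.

2821

The 31st octagonal number is n(3n−2) with n = 31.
31·(3·31 − 2) = 31·91 = 2821.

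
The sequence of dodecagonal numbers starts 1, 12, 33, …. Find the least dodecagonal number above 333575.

334369

Solve n(5n−4) > 333575 for integer n.
The largest n with value ≤ 333575 is 258 (since 331788 ≤ 333575 < 334369), so the first above is n = 259, value 334369.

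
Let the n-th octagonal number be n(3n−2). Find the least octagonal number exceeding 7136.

7400

Solve n(3n−2) > 7136 for integer n.
The largest n with value ≤ 7136 is 49 (since 7105 ≤ 7136 < 7400), so the first above is n = 50, value 7400.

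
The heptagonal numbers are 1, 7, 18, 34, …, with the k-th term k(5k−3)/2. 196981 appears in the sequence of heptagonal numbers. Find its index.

281

Set n(5n−3)/2 = 196981, giving 5n² − 3n − 393962 = 0.
So n = (3 + 2807) / 10 = 2810/10 = 281.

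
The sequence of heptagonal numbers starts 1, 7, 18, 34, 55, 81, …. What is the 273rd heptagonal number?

185913

The 273rd heptagonal number is n(5n−3)/2 with n = 273.
273·(5·273 − 3)/2 = 273·1362/2 = 273·681 = 185913.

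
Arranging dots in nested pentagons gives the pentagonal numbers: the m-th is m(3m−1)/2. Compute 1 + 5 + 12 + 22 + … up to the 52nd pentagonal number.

71656

Σ i(3i−1)/2 = (3Σi² − Σi) / 2 over i = 1..52.
Σi = 1378 and Σi² = 48230.
(3·48230 − 1·1378) / 2 = 143312/2 = 71656.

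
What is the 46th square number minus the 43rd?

267

46² = 2116 and 43² = 1849.
Difference: 2116 − 1849 = 267.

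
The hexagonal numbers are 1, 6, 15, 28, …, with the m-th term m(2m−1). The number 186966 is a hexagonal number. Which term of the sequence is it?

306

Set n(2n−1) = 186966, giving 2n² − n − 186966 = 0.
The discriminant is 1 + 8·186966 = 1495729, and √1495729 = 1223.
So n = (1 + 1223) / 4 = 1224/4 = 306.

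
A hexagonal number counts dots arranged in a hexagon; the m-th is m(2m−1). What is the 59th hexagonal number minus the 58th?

Consecutive hexagonal numbers differ by 4n − 3: here 4·59 − 3 = 233.

233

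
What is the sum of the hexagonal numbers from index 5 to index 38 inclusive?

37247

Σ i(2i−1) = 2Σi² − Σi over i = 5..38.
Σi = 741 − 10 = 731 and Σi² = 19019 − 30 = 18989.
2·18989 − 1·731 = 37247.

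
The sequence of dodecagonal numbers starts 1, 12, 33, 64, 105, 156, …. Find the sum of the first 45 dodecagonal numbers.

Σ i(5i−4) = 5Σi² − 4Σi over i = 1..45.
Σi = 1035 and Σi² = 31395.
5·31395 − 4·1035 = 152835.

152835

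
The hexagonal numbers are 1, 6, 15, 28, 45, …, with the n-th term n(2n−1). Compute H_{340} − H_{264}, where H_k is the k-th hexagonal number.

340·(2·340 − 1) = 230860 and 264·(2·264 − 1) = 139128.
Difference: 230860 − 139128 = 91732.

91732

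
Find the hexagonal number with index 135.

36315

The 135th hexagonal number is n(2n−1) with n = 135.
135·(2·135 − 1) = 135·269 = 36315.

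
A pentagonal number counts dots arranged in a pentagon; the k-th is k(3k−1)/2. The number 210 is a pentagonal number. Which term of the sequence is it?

Set n(3n−1)/2 = 210, giving 3n² − n − 420 = 0.
So n = (1 + 71) / 6 = 72/6 = 12.
Check: 12·(3·12 − 1)/2 = 210. ✓

12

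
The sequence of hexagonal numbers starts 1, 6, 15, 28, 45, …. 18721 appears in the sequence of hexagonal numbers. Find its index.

Set n(2n−1) = 18721, giving 2n² − n − 18721 = 0.
The discriminant is 1 + 8·18721 = 149769, and √149769 = 387.
So n = (1 + 387) / 4 = 388/4 = 97.

97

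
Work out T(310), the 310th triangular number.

48205

310·311/2 = 96410/2 = 48205.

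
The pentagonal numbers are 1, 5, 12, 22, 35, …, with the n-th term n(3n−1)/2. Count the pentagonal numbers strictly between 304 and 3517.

The n-th pentagonal number is n(3n−1)/2.
Smallest index with value > 304: n = 15 (giving 330).
Largest index with value < 3517: n = 48 (giving 3432).
Indices 15 through 48: 34 terms.

34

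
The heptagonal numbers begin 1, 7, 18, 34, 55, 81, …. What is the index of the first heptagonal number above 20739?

Solve n(5n−3)/2 > 20739 for integer n.
The largest n with value ≤ 20739 is 91 (since 20566 ≤ 20739 < 21022), so the first above is n = 92, value 21022.

92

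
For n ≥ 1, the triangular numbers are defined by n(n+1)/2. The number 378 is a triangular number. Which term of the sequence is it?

27

Set n(n+1)/2 = 378, giving n² + n − 756 = 0.
The discriminant is 1 + 8·378 = 3025, and √3025 = 55.
So n = (-1 + 55) / 2 = 54/2 = 27.
Check: 27·28/2 = 378. ✓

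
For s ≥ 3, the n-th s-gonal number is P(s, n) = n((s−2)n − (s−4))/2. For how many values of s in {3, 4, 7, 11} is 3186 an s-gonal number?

2

s = 3: P(3, 79) = 3160 and P(3, 80) = 3240; 3186 is not s-gonal.
s = 4: P(4, 56) = 3136 and P(4, 57) = 3249; 3186 is not s-gonal.
s = 7: P(7, 36) = 3186. ✓
s = 11: P(11, 27) = 3186. ✓
Hits: s ∈ {7, 11} → 2.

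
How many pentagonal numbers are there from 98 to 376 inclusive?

8

The n-th pentagonal number is n(3n−1)/2.
Smallest index with value ≥ 98: n = 9 (giving 117).
Largest index with value ≤ 376: n = 16 (giving 376).
Indices 9 through 16: 8 terms.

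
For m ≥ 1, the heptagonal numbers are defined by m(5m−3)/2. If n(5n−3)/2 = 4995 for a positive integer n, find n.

45

Set n(5n−3)/2 = 4995, giving 5n² − 3n − 9990 = 0.
So n = (3 + 447) / 10 = 450/10 = 45.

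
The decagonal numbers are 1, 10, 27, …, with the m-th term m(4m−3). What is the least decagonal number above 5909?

5967

Solve n(4n−3) > 5909 for integer n.
The largest n with value ≤ 5909 is 38 (since 5662 ≤ 5909 < 5967), so the first above is n = 39, value 5967.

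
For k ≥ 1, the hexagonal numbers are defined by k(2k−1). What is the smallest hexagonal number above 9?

Solve n(2n−1) > 9 for integer n.
The largest n with value ≤ 9 is 2 (since 6 ≤ 9 < 15), so the first above is n = 3, value 15.

15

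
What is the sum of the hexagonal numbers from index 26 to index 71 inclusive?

230391

Σ i(2i−1) = 2Σi² − Σi over i = 26..71.
Σi = 2556 − 325 = 2231 and Σi² = 121836 − 5525 = 116311.
2·116311 − 1·2231 = 230391.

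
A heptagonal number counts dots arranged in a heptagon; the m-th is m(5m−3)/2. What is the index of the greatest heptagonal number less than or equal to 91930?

Solve n(5n−3)/2 ≤ 91930 for integer n.
n = 192 gives 91872 ≤ 91930, while n = 193 gives 92833 > 91930; so the answer is index 192.

192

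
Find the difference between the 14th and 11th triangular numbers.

39

14·15/2 = 105 and 11·12/2 = 66.
Difference: 105 − 66 = 39.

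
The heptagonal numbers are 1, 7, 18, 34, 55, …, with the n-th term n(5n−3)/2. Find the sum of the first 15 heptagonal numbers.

2920

Σ i(5i−3)/2 = (5Σi² − 3Σi) / 2 over i = 1..15.
Σi = 120 and Σi² = 1240.
(5·1240 − 3·120) / 2 = 5840/2 = 2920.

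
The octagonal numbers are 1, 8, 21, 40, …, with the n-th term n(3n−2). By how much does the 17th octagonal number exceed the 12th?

17·(3·17 − 2) = 833 and 12·(3·12 − 2) = 408.
Difference: 833 − 408 = 425.

425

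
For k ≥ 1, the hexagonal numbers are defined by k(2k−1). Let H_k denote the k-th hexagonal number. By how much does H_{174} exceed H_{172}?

174·(2·174 − 1) = 60378 and 172·(2·172 − 1) = 58996.
Difference: 60378 − 58996 = 1382.

1382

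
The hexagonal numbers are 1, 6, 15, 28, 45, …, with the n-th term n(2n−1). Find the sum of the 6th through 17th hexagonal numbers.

Σ i(2i−1) = 2Σi² − Σi over i = 6..17.
Σi = 153 − 15 = 138 and Σi² = 1785 − 55 = 1730.
2·1730 − 1·138 = 3322.

3322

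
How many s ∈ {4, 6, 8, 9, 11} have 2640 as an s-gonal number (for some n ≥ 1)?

1

s = 4: P(4, 51) = 2601 and P(4, 52) = 2704; 2640 is not s-gonal.
s = 6: P(6, 36) = 2556 and P(6, 37) = 2701; 2640 is not s-gonal.
s = 8: P(8, 30) = 2640. ✓
s = 9: P(9, 27) = 2484 and P(9, 28) = 2674; 2640 is not s-gonal.
s = 11: P(11, 24) = 2508 and P(11, 25) = 2725; 2640 is not s-gonal.
Hits: s ∈ {8} → 1.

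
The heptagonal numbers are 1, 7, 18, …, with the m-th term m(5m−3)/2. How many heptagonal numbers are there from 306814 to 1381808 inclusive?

393

The n-th heptagonal number is n(5n−3)/2.
Smallest index with value ≥ 306814: n = 351 (giving 307476).
Largest index with value ≤ 1381808: n = 743 (giving 1379008).
Indices 351 through 743: 393 terms.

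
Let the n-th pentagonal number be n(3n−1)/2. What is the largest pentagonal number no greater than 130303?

129507

Solve n(3n−1)/2 ≤ 130303 for integer n.
n = 294 gives 129507 ≤ 130303, while n = 295 gives 130390 > 130303; so the answer is 129507.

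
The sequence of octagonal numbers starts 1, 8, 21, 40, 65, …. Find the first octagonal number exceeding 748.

Solve n(3n−2) > 748 for integer n.
The largest n with value ≤ 748 is 16 (since 736 ≤ 748 < 833), so the first above is n = 17, value 833.

833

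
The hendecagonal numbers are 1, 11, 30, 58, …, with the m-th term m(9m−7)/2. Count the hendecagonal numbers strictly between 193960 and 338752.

The n-th hendecagonal number is n(9n−7)/2.
Smallest index with value > 193960: n = 209 (giving 195833).
Largest index with value < 338752: n = 274 (giving 336883).
Indices 209 through 274: 66 terms.

66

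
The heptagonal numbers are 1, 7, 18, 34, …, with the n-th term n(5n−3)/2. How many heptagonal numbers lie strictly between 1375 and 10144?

The n-th heptagonal number is n(5n−3)/2.
Smallest index with value > 1375: n = 24 (giving 1404).
Largest index with value < 10144: n = 63 (giving 9828).
Indices 24 through 63: 40 terms.

40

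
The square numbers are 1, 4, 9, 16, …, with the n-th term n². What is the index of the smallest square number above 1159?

Solve n² > 1159 for integer n.
The largest n with value ≤ 1159 is 34 (since 1156 ≤ 1159 < 1225), so the first above is n = 35, value 1225.

35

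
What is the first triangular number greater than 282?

Solve n(n+1)/2 > 282 for integer n.
The largest n with value ≤ 282 is 23 (since 276 ≤ 282 < 300), so the first above is n = 24, value 300.

300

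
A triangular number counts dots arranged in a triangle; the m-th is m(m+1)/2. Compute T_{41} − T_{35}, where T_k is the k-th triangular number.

41·42/2 = 861 and 35·36/2 = 630.
Difference: 861 − 630 = 231.

231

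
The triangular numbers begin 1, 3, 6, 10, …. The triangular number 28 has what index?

7

Set n(n+1)/2 = 28, giving n² + n − 56 = 0.
The discriminant is 1 + 8·28 = 225, and √225 = 15.
So n = (-1 + 15) / 2 = 14/2 = 7.
Check: 7·8/2 = 28. ✓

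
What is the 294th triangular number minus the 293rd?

Consecutive triangular numbers differ by n: T_{294} − T_{293} = 294.

294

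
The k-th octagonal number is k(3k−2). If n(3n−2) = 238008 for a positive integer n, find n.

282

Set n(3n−2) = 238008, giving 3n² − 2n − 238008 = 0.
So n = (2 + 1690) / 6 = 1692/6 = 282.
Check: 282·(3·282 − 2) = 238008. ✓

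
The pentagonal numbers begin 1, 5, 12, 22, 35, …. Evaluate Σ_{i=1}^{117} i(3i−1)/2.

Σ i(3i−1)/2 = (3Σi² − Σi) / 2 over i = 1..117.
Σi = 6903 and Σi² = 540735.
(3·540735 − 1·6903) / 2 = 1615302/2 = 807651.

807651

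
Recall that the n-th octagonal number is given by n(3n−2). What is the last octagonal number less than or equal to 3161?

3008

Solve n(3n−2) ≤ 3161 for integer n.
n = 32 gives 3008 ≤ 3161, while n = 33 gives 3201 > 3161; so the answer is 3008.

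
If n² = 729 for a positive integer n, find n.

27

We need n² = 729, so n = √729 = 27.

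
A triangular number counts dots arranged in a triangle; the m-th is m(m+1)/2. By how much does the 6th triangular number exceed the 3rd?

15

6·7/2 = 21 and 3·4/2 = 6.
Difference: 21 − 6 = 15.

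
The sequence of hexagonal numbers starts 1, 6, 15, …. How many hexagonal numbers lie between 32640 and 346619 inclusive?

289

The n-th hexagonal number is n(2n−1).
Smallest index with value ≥ 32640: n = 128 (giving 32640).
Largest index with value ≤ 346619: n = 416 (giving 345696).
Indices 128 through 416: 289 terms.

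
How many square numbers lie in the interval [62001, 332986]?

The n-th square number is n².
Smallest index with value ≥ 62001: n = 249 (giving 62001).
Largest index with value ≤ 332986: n = 577 (giving 332929).
Indices 249 through 577: 329 terms.

329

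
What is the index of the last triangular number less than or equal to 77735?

393

Solve n(n+1)/2 ≤ 77735 for integer n.
n = 393 gives 77421 ≤ 77735, while n = 394 gives 77815 > 77735; so the answer is index 393.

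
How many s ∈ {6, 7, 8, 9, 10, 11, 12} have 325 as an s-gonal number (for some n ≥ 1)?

2

s = 6: P(6, 13) = 325. ✓
s = 7: P(7, 11) = 286 and P(7, 12) = 342; 325 is not s-gonal.
s = 8: P(8, 10) = 280 and P(8, 11) = 341; 325 is not s-gonal.
s = 9: P(9, 10) = 325. ✓
s = 10: P(10, 9) = 297 and P(10, 10) = 370; 325 is not s-gonal.
s = 11: P(11, 8) = 260 and P(11, 9) = 333; 325 is not s-gonal.
s = 12: P(12, 8) = 288 and P(12, 9) = 369; 325 is not s-gonal.
Hits: s ∈ {6, 9} → 2.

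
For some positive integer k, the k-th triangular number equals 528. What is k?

Set n(n+1)/2 = 528, giving n² + n − 1056 = 0.
The discriminant is 1 + 8·528 = 4225, and √4225 = 65.
So n = (-1 + 65) / 2 = 64/2 = 32.

32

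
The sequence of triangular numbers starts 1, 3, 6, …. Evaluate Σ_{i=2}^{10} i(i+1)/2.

Σ i(i+1)/2 = (Σi² + Σi) / 2 over i = 2..10.
Σi = 55 − 1 = 54 and Σi² = 385 − 1 = 384.
(1·384 + 1·54) / 2 = 438/2 = 219.

219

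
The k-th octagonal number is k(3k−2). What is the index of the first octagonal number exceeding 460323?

393

Solve n(3n−2) > 460323 for integer n.
The largest n with value ≤ 460323 is 392 (since 460208 ≤ 460323 < 462561), so the first above is n = 393, value 462561.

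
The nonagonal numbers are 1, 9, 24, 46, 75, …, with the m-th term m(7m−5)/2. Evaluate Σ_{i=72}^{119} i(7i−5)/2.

Σ i(7i−5)/2 = (7Σi² − 5Σi) / 2 over i = 72..119.
Σi = 7140 − 2556 = 4584 and Σi² = 568820 − 121836 = 446984.
(7·446984 − 5·4584) / 2 = 3105968/2 = 1552984.

1552984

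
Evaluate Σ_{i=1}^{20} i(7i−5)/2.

9520

Σ i(7i−5)/2 = (7Σi² − 5Σi) / 2 over i = 1..20.
Σi = 210 and Σi² = 2870.
(7·2870 − 5·210) / 2 = 19040/2 = 9520.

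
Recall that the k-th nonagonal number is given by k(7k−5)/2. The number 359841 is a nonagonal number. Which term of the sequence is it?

321

Set n(7n−5)/2 = 359841, giving 7n² − 5n − 719682 = 0.
The discriminant is 25 + 56·359841 = 20151121, and √20151121 = 4489.
So n = (5 + 4489) / 14 = 4494/14 = 321.
Check: 321·(7·321 − 5)/2 = 359841. ✓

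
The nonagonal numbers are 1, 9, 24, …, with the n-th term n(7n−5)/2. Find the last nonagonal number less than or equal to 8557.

Solve n(7n−5)/2 ≤ 8557 for integer n.
n = 49 gives 8281 ≤ 8557, while n = 50 gives 8625 > 8557; so the answer is 8281.

8281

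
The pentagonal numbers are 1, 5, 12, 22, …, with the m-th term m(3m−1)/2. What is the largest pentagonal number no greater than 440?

425

Solve n(3n−1)/2 ≤ 440 for integer n.
n = 17 gives 425 ≤ 440, while n = 18 gives 477 > 440; so the answer is 425.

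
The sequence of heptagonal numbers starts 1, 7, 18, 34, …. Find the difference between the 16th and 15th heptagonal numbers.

Consecutive heptagonal numbers differ by 5n − 4: here 5·16 − 4 = 76.

76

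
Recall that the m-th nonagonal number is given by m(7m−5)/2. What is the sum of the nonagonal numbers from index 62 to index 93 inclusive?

676048

Σ i(7i−5)/2 = (7Σi² − 5Σi) / 2 over i = 62..93.
Σi = 4371 − 1891 = 2480 and Σi² = 272459 − 77531 = 194928.
(7·194928 − 5·2480) / 2 = 1352096/2 = 676048.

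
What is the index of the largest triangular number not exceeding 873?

Solve n(n+1)/2 ≤ 873 for integer n.
n = 41 gives 861 ≤ 873, while n = 42 gives 903 > 873; so the answer is index 41.

41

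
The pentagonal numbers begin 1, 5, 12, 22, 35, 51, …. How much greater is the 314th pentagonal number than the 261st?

45686

314·(3·314 − 1)/2 = 147737 and 261·(3·261 − 1)/2 = 102051.
Difference: 147737 − 102051 = 45686.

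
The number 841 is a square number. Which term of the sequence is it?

29

We need n² = 841, so n = √841 = 29.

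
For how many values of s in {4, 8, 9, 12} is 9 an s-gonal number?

s = 4: P(4, 3) = 9. ✓
s = 8: P(8, 2) = 8 and P(8, 3) = 21; 9 is not s-gonal.
s = 9: P(9, 2) = 9. ✓
s = 12: P(12, 1) = 1 and P(12, 2) = 12; 9 is not s-gonal.
Hits: s ∈ {4, 9} → 2.

2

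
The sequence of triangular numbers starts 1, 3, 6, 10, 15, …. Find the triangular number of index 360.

64980

360·361/2 = 129960/2 = 64980.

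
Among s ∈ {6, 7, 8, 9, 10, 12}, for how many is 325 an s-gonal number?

2

s = 6: P(6, 13) = 325. ✓
s = 7: P(7, 11) = 286 and P(7, 12) = 342; 325 is not s-gonal.
s = 8: P(8, 10) = 280 and P(8, 11) = 341; 325 is not s-gonal.
s = 9: P(9, 10) = 325. ✓
s = 10: P(10, 9) = 297 and P(10, 10) = 370; 325 is not s-gonal.
s = 12: P(12, 8) = 288 and P(12, 9) = 369; 325 is not s-gonal.
Hits: s ∈ {6, 9} → 2.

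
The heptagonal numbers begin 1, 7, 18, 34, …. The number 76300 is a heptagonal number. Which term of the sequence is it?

Set n(5n−3)/2 = 76300, giving 5n² − 3n − 152600 = 0.
The discriminant is 9 + 40·76300 = 3052009, and √3052009 = 1747.
So n = (3 + 1747) / 10 = 1750/10 = 175.

175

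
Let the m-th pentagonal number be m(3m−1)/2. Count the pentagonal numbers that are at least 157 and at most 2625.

The n-th pentagonal number is n(3n−1)/2.
Smallest index with value ≥ 157: n = 11 (giving 176).
Largest index with value ≤ 2625: n = 42 (giving 2625).
Indices 11 through 42: 32 terms.

32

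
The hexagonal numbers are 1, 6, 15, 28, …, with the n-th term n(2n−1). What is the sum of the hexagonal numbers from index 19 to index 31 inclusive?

16289

Σ i(2i−1) = 2Σi² − Σi over i = 19..31.
Σi = 496 − 171 = 325 and Σi² = 10416 − 2109 = 8307.
2·8307 − 1·325 = 16289.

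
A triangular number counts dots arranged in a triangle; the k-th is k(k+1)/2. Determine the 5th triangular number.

15

The 5th triangular number is n(n+1)/2 with n = 5.
5·6/2 = 30/2 = 15.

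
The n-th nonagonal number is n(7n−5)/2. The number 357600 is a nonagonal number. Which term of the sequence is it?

Set n(7n−5)/2 = 357600, giving 7n² − 5n − 715200 = 0.
The discriminant is 25 + 56·357600 = 20025625, and √20025625 = 4475.
So n = (5 + 4475) / 14 = 4480/14 = 320.

320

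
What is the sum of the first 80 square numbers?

Σ_{i=1}^{80} i² = 80·81·161/6 = 173880.

173880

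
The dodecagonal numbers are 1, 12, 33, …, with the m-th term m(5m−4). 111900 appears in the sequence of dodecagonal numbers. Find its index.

150

Set n(5n−4) = 111900, giving 5n² − 4n − 111900 = 0.
The discriminant is 16 + 20·111900 = 2238016, and √2238016 = 1496.
So n = (4 + 1496) / 10 = 1500/10 = 150.
Check: 150·(5·150 − 4) = 111900. ✓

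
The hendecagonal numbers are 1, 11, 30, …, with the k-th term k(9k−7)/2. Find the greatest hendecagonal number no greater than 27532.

27105

Solve n(9n−7)/2 ≤ 27532 for integer n.
n = 78 gives 27105 ≤ 27532, while n = 79 gives 27808 > 27532; so the answer is 27105.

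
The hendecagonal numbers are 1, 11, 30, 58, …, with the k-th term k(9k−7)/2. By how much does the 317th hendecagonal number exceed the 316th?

Consecutive hendecagonal numbers differ by 9n − 8: here 9·317 − 8 = 2845.

2845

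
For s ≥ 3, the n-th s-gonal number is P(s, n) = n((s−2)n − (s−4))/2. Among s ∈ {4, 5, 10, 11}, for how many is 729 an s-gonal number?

1

s = 4: P(4, 27) = 729. ✓
s = 5: P(5, 22) = 715 and P(5, 23) = 782; 729 is not s-gonal.
s = 10: P(10, 13) = 637 and P(10, 14) = 742; 729 is not s-gonal.
s = 11: P(11, 13) = 715 and P(11, 14) = 833; 729 is not s-gonal.
Hits: s ∈ {4} → 1.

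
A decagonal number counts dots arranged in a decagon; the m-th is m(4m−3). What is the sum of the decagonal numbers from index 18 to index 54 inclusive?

204684

Σ i(4i−3) = 4Σi² − 3Σi over i = 18..54.
Σi = 1485 − 153 = 1332 and Σi² = 53955 − 1785 = 52170.
4·52170 − 3·1332 = 204684.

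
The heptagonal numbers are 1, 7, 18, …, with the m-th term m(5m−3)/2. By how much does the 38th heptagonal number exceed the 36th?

38·(5·38 − 3)/2 = 3553 and 36·(5·36 − 3)/2 = 3186.
Difference: 3553 − 3186 = 367.

367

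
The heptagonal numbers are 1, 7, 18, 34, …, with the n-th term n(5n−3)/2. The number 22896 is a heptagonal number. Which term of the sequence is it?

Set n(5n−3)/2 = 22896, giving 5n² − 3n − 45792 = 0.
So n = (3 + 957) / 10 = 960/10 = 96.
Check: 96·(5·96 − 3)/2 = 22896. ✓

96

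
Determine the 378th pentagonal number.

214137

The 378th pentagonal number is n(3n−1)/2 with n = 378.
378·(3·378 − 1)/2 = 378·1133/2 = 214137.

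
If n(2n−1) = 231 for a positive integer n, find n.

Set n(2n−1) = 231, giving 2n² − n − 231 = 0.
So n = (1 + 43) / 4 = 44/4 = 11.

11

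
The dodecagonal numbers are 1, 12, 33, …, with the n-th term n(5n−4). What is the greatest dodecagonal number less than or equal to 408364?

407836

Solve n(5n−4) ≤ 408364 for integer n.
n = 286 gives 407836 ≤ 408364, while n = 287 gives 410697 > 408364; so the answer is 407836.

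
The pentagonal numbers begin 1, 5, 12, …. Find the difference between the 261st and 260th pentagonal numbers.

Consecutive pentagonal numbers differ by 3n − 2: here 3·261 − 2 = 781.

781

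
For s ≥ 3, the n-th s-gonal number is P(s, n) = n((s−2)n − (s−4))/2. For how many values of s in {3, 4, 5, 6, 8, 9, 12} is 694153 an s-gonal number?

s = 3: P(3, 1177) = 693253 and P(3, 1178) = 694431; 694153 is not s-gonal.
s = 4: P(4, 833) = 693889 and P(4, 834) = 695556; 694153 is not s-gonal.
s = 5: P(5, 680) = 693260 and P(5, 681) = 695301; 694153 is not s-gonal.
s = 6: P(6, 589) = 693253 and P(6, 590) = 695610; 694153 is not s-gonal.
s = 8: P(8, 481) = 693121 and P(8, 482) = 696008; 694153 is not s-gonal.
s = 9: P(9, 445) = 691975 and P(9, 446) = 695091; 694153 is not s-gonal.
s = 12: P(12, 373) = 694153. ✓
Hits: s ∈ {12} → 1.

1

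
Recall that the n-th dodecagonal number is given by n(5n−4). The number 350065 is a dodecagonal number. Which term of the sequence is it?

265

Set n(5n−4) = 350065, giving 5n² − 4n − 350065 = 0.
The discriminant is 16 + 20·350065 = 7001316, and √7001316 = 2646.
So n = (4 + 2646) / 10 = 2650/10 = 265.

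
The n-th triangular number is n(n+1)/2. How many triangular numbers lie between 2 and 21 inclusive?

5

The n-th triangular number is n(n+1)/2.
Smallest index with value ≥ 2: n = 2 (giving 3).
Largest index with value ≤ 21: n = 6 (giving 21).
Indices 2 through 6: 5 terms.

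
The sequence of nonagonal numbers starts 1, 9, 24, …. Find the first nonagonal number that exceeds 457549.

457749

Solve n(7n−5)/2 > 457549 for integer n.
The largest n with value ≤ 457549 is 361 (since 455221 ≤ 457549 < 457749), so the first above is n = 362, value 457749.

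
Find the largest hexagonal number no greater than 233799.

Solve n(2n−1) ≤ 233799 for integer n.
n = 342 gives 233586 ≤ 233799, while n = 343 gives 234955 > 233799; so the answer is 233586.

233586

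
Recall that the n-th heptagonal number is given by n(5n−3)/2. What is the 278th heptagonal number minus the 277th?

1386

Consecutive heptagonal numbers differ by 5n − 4: here 5·278 − 4 = 1386.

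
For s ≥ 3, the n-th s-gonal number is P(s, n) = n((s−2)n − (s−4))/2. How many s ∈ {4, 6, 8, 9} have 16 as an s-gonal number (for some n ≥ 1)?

s = 4: P(4, 4) = 16. ✓
s = 6: P(6, 3) = 15 and P(6, 4) = 28; 16 is not s-gonal.
s = 8: P(8, 2) = 8 and P(8, 3) = 21; 16 is not s-gonal.
s = 9: P(9, 2) = 9 and P(9, 3) = 24; 16 is not s-gonal.
Hits: s ∈ {4} → 1.

1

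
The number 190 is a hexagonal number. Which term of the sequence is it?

Set n(2n−1) = 190, giving 2n² − n − 190 = 0.
The discriminant is 1 + 8·190 = 1521, and √1521 = 39.
So n = (1 + 39) / 4 = 40/4 = 10.
Check: 10·(2·10 − 1) = 190. ✓

10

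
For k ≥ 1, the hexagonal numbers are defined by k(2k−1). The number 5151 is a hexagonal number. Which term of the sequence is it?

51

Set n(2n−1) = 5151, giving 2n² − n − 5151 = 0.
So n = (1 + 203) / 4 = 204/4 = 51.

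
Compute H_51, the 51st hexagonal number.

The 51st hexagonal number is n(2n−1) with n = 51.
51·(2·51 − 1) = 51·101 = 5151.

5151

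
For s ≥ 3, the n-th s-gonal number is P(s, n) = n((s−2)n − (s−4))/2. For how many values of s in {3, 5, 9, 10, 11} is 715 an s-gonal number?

s = 3: P(3, 37) = 703 and P(3, 38) = 741; 715 is not s-gonal.
s = 5: P(5, 22) = 715. ✓
s = 9: P(9, 14) = 651 and P(9, 15) = 750; 715 is not s-gonal.
s = 10: P(10, 13) = 637 and P(10, 14) = 742; 715 is not s-gonal.
s = 11: P(11, 13) = 715. ✓
Hits: s ∈ {5, 11} → 2.

2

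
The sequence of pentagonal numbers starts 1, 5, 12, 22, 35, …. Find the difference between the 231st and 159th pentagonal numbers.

231·(3·231 − 1)/2 = 79926 and 159·(3·159 − 1)/2 = 37842.
Difference: 79926 − 37842 = 42084.

42084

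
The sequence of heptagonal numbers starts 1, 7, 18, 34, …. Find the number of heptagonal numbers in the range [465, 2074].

16

The n-th heptagonal number is n(5n−3)/2.
Smallest index with value ≥ 465: n = 14 (giving 469).
Largest index with value ≤ 2074: n = 29 (giving 2059).
Indices 14 through 29: 16 terms.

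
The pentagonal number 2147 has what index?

38

Set n(3n−1)/2 = 2147, giving 3n² − n − 4294 = 0.
The discriminant is 1 + 24·2147 = 51529, and √51529 = 227.
So n = (1 + 227) / 6 = 228/6 = 38.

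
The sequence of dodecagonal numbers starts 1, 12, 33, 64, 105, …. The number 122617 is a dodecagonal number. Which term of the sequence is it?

157

Set n(5n−4) = 122617, giving 5n² − 4n − 122617 = 0.
The discriminant is 16 + 20·122617 = 2452356, and √2452356 = 1566.
So n = (4 + 1566) / 10 = 1570/10 = 157.
Check: 157·(5·157 − 4) = 122617. ✓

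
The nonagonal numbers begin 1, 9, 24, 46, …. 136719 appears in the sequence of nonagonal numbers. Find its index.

198

Set n(7n−5)/2 = 136719, giving 7n² − 5n − 273438 = 0.
The discriminant is 25 + 56·136719 = 7656289, and √7656289 = 2767.
So n = (5 + 2767) / 14 = 2772/14 = 198.
Check: 198·(7·198 − 5)/2 = 136719. ✓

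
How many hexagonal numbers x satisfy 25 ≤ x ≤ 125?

5

The n-th hexagonal number is n(2n−1).
Smallest index with value ≥ 25: n = 4 (giving 28).
Largest index with value ≤ 125: n = 8 (giving 120).
Indices 4 through 8: 5 terms.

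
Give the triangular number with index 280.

The 280th triangular number is n(n+1)/2 with n = 280.
280·281/2 = 78680/2 = 39340.

39340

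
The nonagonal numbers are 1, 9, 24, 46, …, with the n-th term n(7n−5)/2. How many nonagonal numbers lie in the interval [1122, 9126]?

The n-th nonagonal number is n(7n−5)/2.
Smallest index with value ≥ 1122: n = 19 (giving 1216).
Largest index with value ≤ 9126: n = 51 (giving 8976).
Indices 19 through 51: 33 terms.

33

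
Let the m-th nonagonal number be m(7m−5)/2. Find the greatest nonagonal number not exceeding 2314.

2301

Solve n(7n−5)/2 ≤ 2314 for integer n.
n = 26 gives 2301 ≤ 2314, while n = 27 gives 2484 > 2314; so the answer is 2301.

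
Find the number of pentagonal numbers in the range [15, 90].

4

The n-th pentagonal number is n(3n−1)/2.
Smallest index with value ≥ 15: n = 4 (giving 22).
Largest index with value ≤ 90: n = 7 (giving 70).
Indices 4 through 7: 4 terms.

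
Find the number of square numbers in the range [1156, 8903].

61

The n-th square number is n².
Smallest index with value ≥ 1156: n = 34 (giving 1156).
Largest index with value ≤ 8903: n = 94 (giving 8836).
Indices 34 through 94: 61 terms.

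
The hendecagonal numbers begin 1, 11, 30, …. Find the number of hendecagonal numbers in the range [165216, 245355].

42

The n-th hendecagonal number is n(9n−7)/2.
Smallest index with value ≥ 165216: n = 192 (giving 165216).
Largest index with value ≤ 245355: n = 233 (giving 243485).
Indices 192 through 233: 42 terms.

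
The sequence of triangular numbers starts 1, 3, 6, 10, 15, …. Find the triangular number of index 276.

38226

The 276th triangular number is n(n+1)/2 with n = 276.
276·277/2 = 76452/2 = 38226.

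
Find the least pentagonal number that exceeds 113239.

113300

Solve n(3n−1)/2 > 113239 for integer n.
The largest n with value ≤ 113239 is 274 (since 112477 ≤ 113239 < 113300), so the first above is n = 275, value 113300.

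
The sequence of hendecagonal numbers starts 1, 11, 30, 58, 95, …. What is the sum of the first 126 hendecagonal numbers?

3008376

Σ i(9i−7)/2 = (9Σi² − 7Σi) / 2 over i = 1..126.
Σi = 8001 and Σi² = 674751.
(9·674751 − 7·8001) / 2 = 6016752/2 = 3008376.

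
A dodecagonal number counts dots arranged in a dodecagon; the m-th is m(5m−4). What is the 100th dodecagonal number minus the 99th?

Consecutive dodecagonal numbers differ by 10n − 9: here 10·100 − 9 = 991.

991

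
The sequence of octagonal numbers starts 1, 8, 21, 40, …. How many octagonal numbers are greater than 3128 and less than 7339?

17

The n-th octagonal number is n(3n−2).
Smallest index with value > 3128: n = 33 (giving 3201).
Largest index with value < 7339: n = 49 (giving 7105).
Indices 33 through 49: 17 terms.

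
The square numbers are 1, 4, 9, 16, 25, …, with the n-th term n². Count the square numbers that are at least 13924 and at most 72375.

The n-th square number is n².
Smallest index with value ≥ 13924: n = 118 (giving 13924).
Largest index with value ≤ 72375: n = 269 (giving 72361).
Indices 118 through 269: 152 terms.

152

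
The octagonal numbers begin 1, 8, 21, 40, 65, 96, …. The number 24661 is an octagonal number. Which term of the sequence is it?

91

Set n(3n−2) = 24661, giving 3n² − 2n − 24661 = 0.
The discriminant is 4 + 12·24661 = 295936, and √295936 = 544.
So n = (2 + 544) / 6 = 546/6 = 91.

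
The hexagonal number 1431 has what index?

27

Set n(2n−1) = 1431, giving 2n² − n − 1431 = 0.
So n = (1 + 107) / 4 = 108/4 = 27.
Check: 27·(2·27 − 1) = 1431. ✓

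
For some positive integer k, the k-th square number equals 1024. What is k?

32

We need n² = 1024, so n = √1024 = 32.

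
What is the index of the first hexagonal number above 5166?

52

Solve n(2n−1) > 5166 for integer n.
The largest n with value ≤ 5166 is 51 (since 5151 ≤ 5166 < 5356), so the first above is n = 52, value 5356.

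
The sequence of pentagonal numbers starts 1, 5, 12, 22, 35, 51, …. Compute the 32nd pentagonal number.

The 32nd pentagonal number is n(3n−1)/2 with n = 32.
32·(3·32 − 1)/2 = 32·95/2 = 1520.

1520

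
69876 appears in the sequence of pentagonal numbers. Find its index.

Set n(3n−1)/2 = 69876, giving 3n² − n − 139752 = 0.
The discriminant is 1 + 24·69876 = 1677025, and √1677025 = 1295.
So n = (1 + 1295) / 6 = 1296/6 = 216.

216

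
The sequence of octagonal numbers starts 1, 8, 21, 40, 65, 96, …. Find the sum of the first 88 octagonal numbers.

685300

Σ i(3i−2) = 3Σi² − 2Σi over i = 1..88.
Σi = 3916 and Σi² = 231044.
3·231044 − 2·3916 = 685300.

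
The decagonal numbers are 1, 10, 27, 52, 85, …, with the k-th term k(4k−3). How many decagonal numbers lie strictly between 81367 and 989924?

354

The n-th decagonal number is n(4n−3).
Smallest index with value > 81367: n = 144 (giving 82512).
Largest index with value < 989924: n = 497 (giving 986545).
Indices 144 through 497: 354 terms.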